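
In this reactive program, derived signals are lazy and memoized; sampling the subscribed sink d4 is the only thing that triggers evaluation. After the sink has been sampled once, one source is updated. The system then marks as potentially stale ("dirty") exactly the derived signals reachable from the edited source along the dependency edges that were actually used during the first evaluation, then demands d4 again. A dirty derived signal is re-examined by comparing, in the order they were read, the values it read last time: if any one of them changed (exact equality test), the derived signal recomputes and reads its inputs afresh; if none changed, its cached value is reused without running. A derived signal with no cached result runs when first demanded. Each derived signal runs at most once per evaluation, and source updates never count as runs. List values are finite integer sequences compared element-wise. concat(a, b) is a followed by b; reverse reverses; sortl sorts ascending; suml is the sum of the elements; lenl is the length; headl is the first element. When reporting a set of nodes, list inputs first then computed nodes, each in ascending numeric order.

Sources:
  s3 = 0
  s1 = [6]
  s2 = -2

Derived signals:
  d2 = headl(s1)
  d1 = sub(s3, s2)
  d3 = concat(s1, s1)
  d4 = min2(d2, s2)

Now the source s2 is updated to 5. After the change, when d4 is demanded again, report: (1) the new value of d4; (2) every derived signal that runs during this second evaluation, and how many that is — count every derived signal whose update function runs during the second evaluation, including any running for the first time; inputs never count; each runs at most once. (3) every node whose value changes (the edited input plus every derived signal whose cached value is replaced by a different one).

Demanding d4 again yields 5.
1 derived signals run: d4.
The nodes whose values change: s2, d4.

First demand of the output computes:
  d2 = headl([6]) = 6
  d4 = min2(6, -2) = -2

After the edit, cleaning proceeds:
  d4: a read changed (s2 -2->5) — executes, giving 5.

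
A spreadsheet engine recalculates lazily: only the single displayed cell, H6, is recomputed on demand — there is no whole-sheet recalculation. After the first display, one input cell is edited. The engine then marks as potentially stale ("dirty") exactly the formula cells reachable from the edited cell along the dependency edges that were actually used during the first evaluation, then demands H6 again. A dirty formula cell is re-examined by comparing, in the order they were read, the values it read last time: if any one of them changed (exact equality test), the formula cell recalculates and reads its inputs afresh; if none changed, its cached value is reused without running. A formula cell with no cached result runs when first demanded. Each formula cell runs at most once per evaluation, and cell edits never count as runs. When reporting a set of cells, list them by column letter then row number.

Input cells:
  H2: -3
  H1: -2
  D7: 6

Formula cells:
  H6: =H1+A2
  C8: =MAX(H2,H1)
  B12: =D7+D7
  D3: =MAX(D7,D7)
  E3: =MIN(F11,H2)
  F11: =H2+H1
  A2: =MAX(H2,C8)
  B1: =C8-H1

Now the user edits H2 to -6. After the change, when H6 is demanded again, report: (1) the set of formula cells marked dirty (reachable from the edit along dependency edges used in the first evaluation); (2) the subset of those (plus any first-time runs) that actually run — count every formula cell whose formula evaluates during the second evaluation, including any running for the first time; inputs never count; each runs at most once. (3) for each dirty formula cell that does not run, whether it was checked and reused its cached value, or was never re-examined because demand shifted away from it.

Marked dirty: A2, C8, H6.
Formula cells that run: A2, C8 — 2 in total.
Checked but reused from cache: H6.
Key observation: the cutoff stops propagation at H6 — its inputs' values are unchanged, so it reuses its cache.

First evaluation (everything demanded from the output):
  C8 = MAX(-3, -2) = -2
  A2 = MAX(-3, -2) = -2
  H6 = -2 + -2 = -4

Propagation after the edit:
  C8: runs — H2 -3->-6; result -2 (same value as before).
  A2: runs — H2 -3->-6; result -2 (same value as before).
  H6: checked — values it read are unchanged (H1 unchanged, A2 unchanged); reused cached -4 without running.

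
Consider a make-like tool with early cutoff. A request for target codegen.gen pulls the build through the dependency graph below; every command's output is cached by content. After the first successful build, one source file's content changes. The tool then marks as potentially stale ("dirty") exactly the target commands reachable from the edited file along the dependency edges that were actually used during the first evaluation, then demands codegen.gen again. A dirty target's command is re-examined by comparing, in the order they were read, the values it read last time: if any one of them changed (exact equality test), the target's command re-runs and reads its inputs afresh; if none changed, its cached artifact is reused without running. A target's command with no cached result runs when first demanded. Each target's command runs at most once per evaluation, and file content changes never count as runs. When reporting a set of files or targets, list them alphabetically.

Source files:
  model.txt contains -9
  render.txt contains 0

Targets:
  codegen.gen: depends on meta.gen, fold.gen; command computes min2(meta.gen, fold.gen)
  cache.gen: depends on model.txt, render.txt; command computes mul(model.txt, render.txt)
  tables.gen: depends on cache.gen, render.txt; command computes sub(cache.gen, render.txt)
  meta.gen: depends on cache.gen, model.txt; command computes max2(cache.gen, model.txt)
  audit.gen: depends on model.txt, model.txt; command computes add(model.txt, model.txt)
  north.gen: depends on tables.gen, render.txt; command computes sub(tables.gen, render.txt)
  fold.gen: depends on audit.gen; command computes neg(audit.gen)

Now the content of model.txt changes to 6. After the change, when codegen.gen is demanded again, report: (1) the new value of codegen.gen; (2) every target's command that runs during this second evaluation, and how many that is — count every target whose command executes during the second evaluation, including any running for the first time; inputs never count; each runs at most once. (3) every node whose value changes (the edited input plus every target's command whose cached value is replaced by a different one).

First demand of the output computes:
  audit.gen = add(-9, -9) = -18
  cache.gen = mul(-9, 0) = 0
  fold.gen = neg(-18) = 18
  meta.gen = max2(0, -9) = 0
  codegen.gen = min2(0, 18) = 0

After the edit, cleaning proceeds:
  audit.gen: a read changed (model.txt -9->6; model.txt -9->6) — executes, giving 12.
  cache.gen: a read changed (model.txt -9->6) — executes, giving 0 — identical to its old value.
  fold.gen: a read changed (audit.gen -18->12) — executes, giving -12.
  meta.gen: a read changed (model.txt -9->6) — executes, giving 6.
  codegen.gen: a read changed (meta.gen 0->6; fold.gen 18->-12) — executes, giving -12.

Demanding codegen.gen again yields -12.
5 target commands run: audit.gen, cache.gen, codegen.gen, fold.gen, meta.gen.
The nodes whose values change: audit.gen, codegen.gen, fold.gen, meta.gen, model.txt.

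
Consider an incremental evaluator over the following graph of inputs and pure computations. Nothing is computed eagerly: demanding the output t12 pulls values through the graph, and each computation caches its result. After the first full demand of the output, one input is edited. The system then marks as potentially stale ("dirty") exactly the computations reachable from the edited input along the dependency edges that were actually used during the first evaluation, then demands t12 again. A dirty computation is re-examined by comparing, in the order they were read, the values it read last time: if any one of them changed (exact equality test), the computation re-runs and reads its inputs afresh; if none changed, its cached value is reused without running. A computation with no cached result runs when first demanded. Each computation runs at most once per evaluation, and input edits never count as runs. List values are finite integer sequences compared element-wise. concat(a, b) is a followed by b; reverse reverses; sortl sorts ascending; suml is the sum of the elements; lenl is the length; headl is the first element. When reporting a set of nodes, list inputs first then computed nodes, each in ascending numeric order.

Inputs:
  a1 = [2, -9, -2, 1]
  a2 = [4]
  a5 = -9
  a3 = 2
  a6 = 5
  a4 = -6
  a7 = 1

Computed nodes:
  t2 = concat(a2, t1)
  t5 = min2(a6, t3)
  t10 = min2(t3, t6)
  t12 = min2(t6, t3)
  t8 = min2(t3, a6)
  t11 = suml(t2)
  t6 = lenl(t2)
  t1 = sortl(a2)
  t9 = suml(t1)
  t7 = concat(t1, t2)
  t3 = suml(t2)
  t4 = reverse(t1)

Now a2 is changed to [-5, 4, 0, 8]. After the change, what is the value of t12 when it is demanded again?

t12 now evaluates to 8.

Initial pass — values computed on the first demand:
  t1 = sortl([4]) = [4]
  t2 = concat([4], [4]) = [4, 4]
  t3 = suml([4, 4]) = 8
  t6 = lenl([4, 4]) = 2
  t12 = min2(2, 8) = 2

Second demand — change propagation:
  t1: re-runs because a2 [4]->[-5, 4, 0, 8]; new result [-5, 0, 4, 8].
  t2: re-runs because a2 [4]->[-5, 4, 0, 8]; t1 [4]->[-5, 0, 4, 8]; new result [-5, 4, 0, 8, -5, 0, 4, 8].
  t3: re-runs because t2 [4, 4]->[-5, 4, 0, 8, -5, 0, 4, 8]; new result 14.
  t6: re-runs because t2 [4, 4]->[-5, 4, 0, 8, -5, 0, 4, 8]; new result 8.
  t12: re-runs because t6 2->8; t3 8->14; new result 8.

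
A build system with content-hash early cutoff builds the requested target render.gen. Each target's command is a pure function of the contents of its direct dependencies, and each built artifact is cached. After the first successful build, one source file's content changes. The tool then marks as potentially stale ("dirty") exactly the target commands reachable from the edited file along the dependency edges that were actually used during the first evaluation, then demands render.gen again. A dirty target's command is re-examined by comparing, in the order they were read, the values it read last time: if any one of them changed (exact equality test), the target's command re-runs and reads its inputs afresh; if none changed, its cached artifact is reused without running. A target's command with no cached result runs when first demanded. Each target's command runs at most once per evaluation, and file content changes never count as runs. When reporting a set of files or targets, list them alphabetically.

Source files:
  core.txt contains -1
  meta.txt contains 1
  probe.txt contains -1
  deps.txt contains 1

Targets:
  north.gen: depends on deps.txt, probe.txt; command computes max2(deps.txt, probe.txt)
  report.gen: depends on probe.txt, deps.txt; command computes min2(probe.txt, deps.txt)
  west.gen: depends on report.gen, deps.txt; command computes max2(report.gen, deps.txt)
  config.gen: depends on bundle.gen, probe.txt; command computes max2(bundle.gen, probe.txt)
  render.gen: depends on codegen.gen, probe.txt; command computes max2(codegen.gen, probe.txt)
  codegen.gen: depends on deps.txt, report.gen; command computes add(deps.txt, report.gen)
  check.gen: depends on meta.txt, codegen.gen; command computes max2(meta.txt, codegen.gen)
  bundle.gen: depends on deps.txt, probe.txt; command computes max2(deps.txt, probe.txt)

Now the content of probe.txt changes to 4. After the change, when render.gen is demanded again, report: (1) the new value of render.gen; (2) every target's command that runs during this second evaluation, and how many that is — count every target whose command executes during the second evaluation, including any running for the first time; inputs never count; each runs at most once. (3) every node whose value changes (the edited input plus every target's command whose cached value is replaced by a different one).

First evaluation (everything demanded from the output):
  report.gen = min2(-1, 1) = -1
  codegen.gen = add(1, -1) = 0
  render.gen = max2(0, -1) = 0

Propagation after the edit:
  report.gen: runs — probe.txt -1->4; result 1.
  codegen.gen: runs — report.gen -1->1; result 2.
  render.gen: runs — codegen.gen 0->2; probe.txt -1->4; result 4.

New value of render.gen: 4.
Target commands that run: codegen.gen, render.gen, report.gen — 3 in total.
Values that change: codegen.gen, probe.txt, render.gen, report.gen.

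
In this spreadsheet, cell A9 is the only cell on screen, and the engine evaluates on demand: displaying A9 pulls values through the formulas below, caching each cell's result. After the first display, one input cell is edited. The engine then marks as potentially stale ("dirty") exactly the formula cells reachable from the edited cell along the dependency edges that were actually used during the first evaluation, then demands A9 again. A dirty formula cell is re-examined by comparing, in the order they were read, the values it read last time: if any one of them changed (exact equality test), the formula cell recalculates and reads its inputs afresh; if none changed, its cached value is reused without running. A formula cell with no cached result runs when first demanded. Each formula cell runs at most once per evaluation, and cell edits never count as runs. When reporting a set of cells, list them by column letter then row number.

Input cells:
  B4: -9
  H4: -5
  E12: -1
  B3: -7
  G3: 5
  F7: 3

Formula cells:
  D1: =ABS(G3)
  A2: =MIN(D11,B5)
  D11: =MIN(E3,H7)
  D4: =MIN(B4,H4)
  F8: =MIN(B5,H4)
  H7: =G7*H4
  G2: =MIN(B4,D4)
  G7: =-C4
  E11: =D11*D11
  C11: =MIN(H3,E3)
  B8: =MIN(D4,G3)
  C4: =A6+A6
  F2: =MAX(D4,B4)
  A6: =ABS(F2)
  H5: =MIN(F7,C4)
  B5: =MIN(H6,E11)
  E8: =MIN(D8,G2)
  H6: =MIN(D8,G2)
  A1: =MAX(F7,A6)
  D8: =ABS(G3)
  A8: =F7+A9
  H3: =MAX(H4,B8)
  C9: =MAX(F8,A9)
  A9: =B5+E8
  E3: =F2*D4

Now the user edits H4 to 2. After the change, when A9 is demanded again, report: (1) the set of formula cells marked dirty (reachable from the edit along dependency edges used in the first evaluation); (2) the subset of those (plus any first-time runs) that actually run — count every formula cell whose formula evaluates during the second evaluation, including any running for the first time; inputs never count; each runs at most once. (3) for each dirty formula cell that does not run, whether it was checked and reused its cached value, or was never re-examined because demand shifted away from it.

Dirty set: A6, A9, B5, C4, D4, D11, E3, E8, E11, F2, G2, G7, H6, H7.
Run set: B5, D4, D11, E11, H7 (5 run).
Re-examined without running (cache reused): A6, A9, C4, E3, E8, F2, G2, G7, H6.
The important point: at F2 every value read last time is unchanged, so the dirty flag clears without a run.

Initial pass — values computed on the first demand:
  D4 = MIN(-9, -5) = -9
  D8 = ABS(5) = 5
  F2 = MAX(-9, -9) = -9
  A6 = ABS(-9) = 9
  C4 = 9 + 9 = 18
  E3 = -9 * -9 = 81
  G2 = MIN(-9, -9) = -9
  E8 = MIN(5, -9) = -9
  G7 = -(18) = -18
  H6 = MIN(5, -9) = -9
  H7 = -18 * -5 = 90
  D11 = MIN(81, 90) = 81
  E11 = 81 * 81 = 6561
  B5 = MIN(-9, 6561) = -9
  A9 = -9 + -9 = -18

Second demand — change propagation:
  D4: re-runs because H4 -5->2; new result -9 (unchanged).
  F2: re-examined; everything it read last time is the same (D4 unchanged, B4 unchanged) — cache -9 kept, no run.
  A6: re-examined; everything it read last time is the same (F2 unchanged) — cache 9 kept, no run.
  C4: re-examined; everything it read last time is the same (A6 unchanged, A6 unchanged) — cache 18 kept, no run.
  E3: re-examined; everything it read last time is the same (F2 unchanged, D4 unchanged) — cache 81 kept, no run.
  G2: re-examined; everything it read last time is the same (B4 unchanged, D4 unchanged) — cache -9 kept, no run.
  E8: re-examined; everything it read last time is the same (D8 unchanged, G2 unchanged) — cache -9 kept, no run.
  G7: re-examined; everything it read last time is the same (C4 unchanged) — cache -18 kept, no run.
  H6: re-examined; everything it read last time is the same (D8 unchanged, G2 unchanged) — cache -9 kept, no run.
  H7: re-runs because H4 -5->2; new result -36.
  D11: re-runs because H7 90->-36; new result -36.
  E11: re-runs because D11 81->-36; D11 81->-36; new result 1296.
  B5: re-runs because E11 6561->1296; new result -9 (unchanged).
  A9: re-examined; everything it read last time is the same (B5 unchanged, E8 unchanged) — cache -18 kept, no run.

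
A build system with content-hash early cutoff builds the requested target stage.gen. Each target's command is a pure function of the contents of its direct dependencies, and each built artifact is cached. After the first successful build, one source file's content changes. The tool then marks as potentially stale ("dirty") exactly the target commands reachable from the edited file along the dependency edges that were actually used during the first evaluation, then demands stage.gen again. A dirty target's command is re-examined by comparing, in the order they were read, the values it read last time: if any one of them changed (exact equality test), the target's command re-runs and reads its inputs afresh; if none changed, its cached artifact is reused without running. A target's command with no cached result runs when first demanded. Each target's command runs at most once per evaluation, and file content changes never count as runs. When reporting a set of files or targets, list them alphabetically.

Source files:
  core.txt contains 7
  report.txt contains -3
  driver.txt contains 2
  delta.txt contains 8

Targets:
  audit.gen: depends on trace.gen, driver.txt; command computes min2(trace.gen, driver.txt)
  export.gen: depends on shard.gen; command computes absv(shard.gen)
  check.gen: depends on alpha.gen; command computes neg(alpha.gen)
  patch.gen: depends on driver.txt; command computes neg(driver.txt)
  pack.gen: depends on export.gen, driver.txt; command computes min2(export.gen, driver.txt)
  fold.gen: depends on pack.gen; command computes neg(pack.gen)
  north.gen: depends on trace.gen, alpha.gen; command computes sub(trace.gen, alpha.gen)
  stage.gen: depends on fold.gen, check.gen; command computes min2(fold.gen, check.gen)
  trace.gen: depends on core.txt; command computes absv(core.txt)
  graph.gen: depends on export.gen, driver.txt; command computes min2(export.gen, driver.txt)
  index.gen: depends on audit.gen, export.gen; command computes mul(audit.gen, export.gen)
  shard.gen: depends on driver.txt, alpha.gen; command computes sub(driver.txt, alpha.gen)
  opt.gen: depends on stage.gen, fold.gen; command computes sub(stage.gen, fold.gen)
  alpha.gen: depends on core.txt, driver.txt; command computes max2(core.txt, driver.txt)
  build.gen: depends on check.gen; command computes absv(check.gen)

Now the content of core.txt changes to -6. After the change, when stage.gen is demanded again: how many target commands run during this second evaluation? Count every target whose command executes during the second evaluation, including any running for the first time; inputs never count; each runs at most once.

First evaluation (everything demanded from the output):
  alpha.gen = max2(7, 2) = 7
  check.gen = neg(7) = -7
  shard.gen = sub(2, 7) = -5
  export.gen = absv(-5) = 5
  pack.gen = min2(5, 2) = 2
  fold.gen = neg(2) = -2
  stage.gen = min2(-2, -7) = -7

Propagation after the edit:
  alpha.gen: runs — core.txt 7->-6; result 2.
  check.gen: runs — alpha.gen 7->2; result -2.
  shard.gen: runs — alpha.gen 7->2; result 0.
  export.gen: runs — shard.gen -5->0; result 0.
  pack.gen: runs — export.gen 5->0; result 0.
  fold.gen: runs — pack.gen 2->0; result 0.
  stage.gen: runs — fold.gen -2->0; check.gen -7->-2; result -2.

Target commands that run: alpha.gen, check.gen, export.gen, fold.gen, pack.gen, shard.gen, stage.gen — 7 in total.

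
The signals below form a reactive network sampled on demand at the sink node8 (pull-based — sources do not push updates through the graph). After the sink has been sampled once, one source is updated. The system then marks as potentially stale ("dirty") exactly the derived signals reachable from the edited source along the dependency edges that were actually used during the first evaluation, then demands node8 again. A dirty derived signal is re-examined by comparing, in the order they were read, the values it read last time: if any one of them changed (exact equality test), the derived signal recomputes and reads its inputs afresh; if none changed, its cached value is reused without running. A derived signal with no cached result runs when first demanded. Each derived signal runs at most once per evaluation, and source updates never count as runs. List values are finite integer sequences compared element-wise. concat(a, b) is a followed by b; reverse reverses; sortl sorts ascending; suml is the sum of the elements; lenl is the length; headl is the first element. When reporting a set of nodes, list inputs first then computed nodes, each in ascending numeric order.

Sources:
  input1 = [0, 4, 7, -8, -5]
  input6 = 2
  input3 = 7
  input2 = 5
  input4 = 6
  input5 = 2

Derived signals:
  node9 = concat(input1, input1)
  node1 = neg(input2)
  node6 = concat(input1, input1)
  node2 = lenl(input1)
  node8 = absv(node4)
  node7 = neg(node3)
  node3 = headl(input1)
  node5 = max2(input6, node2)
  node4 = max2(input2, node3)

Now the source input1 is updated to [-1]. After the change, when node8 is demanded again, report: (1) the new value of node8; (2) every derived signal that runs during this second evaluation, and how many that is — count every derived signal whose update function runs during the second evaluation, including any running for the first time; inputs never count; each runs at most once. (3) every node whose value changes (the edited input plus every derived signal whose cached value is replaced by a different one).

node8 now evaluates to 5.
Run set: node3, node4 (2 run).
Changed values: input1, node3.
The important point: node4 recomputes to an identical value, and the output ends up unchanged.

Initial pass — values computed on the first demand:
  node3 = headl([0, 4, 7, -8, -5]) = 0
  node4 = max2(5, 0) = 5
  node8 = absv(5) = 5

Second demand — change propagation:
  node3: re-runs because input1 [0, 4, 7, -8, -5]->[-1]; new result -1.
  node4: re-runs because node3 0->-1; new result 5 (unchanged).
  node8: re-examined; everything it read last time is the same (node4 unchanged) — cache 5 kept, no run.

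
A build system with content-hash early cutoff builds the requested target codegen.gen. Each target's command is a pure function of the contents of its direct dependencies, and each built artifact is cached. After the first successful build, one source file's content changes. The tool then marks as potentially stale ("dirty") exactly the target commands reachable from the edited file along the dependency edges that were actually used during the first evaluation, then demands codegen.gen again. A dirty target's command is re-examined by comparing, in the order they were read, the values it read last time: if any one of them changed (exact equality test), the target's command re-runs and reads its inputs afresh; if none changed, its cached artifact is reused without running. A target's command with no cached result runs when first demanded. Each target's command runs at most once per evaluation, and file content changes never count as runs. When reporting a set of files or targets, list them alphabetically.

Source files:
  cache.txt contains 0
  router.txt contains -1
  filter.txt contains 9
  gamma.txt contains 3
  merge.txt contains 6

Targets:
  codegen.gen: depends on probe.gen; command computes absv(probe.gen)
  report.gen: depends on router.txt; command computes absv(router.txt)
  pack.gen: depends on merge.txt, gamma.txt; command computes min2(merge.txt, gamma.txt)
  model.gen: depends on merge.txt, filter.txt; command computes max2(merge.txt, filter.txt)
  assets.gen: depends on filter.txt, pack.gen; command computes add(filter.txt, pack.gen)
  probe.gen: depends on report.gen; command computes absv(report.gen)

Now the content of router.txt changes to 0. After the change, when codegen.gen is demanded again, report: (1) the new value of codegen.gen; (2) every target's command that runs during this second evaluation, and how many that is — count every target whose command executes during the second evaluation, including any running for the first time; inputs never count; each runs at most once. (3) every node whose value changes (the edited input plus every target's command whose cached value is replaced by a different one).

New value of codegen.gen: 0.
Target commands that run: codegen.gen, probe.gen, report.gen — 3 in total.
Values that change: codegen.gen, probe.gen, report.gen, router.txt.

First evaluation (everything demanded from the output):
  report.gen = absv(-1) = 1
  probe.gen = absv(1) = 1
  codegen.gen = absv(1) = 1

Propagation after the edit:
  report.gen: runs — router.txt -1->0; result 0.
  probe.gen: runs — report.gen 1->0; result 0.
  codegen.gen: runs — probe.gen 1->0; result 0.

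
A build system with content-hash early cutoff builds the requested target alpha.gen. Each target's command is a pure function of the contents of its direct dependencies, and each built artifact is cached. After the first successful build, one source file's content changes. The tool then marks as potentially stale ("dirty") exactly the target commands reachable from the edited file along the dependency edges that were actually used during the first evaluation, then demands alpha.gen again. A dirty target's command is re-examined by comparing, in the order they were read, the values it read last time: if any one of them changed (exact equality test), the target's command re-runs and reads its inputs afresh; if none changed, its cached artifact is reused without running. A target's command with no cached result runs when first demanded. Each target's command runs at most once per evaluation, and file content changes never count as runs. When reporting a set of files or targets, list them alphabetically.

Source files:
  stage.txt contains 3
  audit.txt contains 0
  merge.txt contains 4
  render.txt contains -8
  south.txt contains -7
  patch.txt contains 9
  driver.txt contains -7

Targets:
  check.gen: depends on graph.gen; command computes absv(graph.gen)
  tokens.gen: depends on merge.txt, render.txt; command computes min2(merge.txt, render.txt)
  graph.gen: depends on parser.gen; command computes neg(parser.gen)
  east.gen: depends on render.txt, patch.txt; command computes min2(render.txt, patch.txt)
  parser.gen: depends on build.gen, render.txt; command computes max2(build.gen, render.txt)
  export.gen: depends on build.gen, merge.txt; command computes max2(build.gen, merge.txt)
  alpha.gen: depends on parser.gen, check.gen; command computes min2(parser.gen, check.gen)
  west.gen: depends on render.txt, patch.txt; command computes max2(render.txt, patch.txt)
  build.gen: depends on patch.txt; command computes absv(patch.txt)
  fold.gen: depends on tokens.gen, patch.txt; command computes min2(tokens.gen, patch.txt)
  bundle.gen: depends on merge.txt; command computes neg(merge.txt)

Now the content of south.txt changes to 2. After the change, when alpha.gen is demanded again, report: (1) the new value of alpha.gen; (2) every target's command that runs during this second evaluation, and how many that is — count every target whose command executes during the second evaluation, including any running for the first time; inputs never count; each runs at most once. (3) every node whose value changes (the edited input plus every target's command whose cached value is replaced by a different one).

New value of alpha.gen: 9.
Target commands that run: none — 0 in total.
Values that change: south.txt.
Key observation: south.txt is never demanded by the output, so the edit triggers no recomputation at all.

First evaluation (everything demanded from the output):
  build.gen = absv(9) = 9
  parser.gen = max2(9, -8) = 9
  graph.gen = neg(9) = -9
  check.gen = absv(-9) = 9
  alpha.gen = min2(9, 9) = 9

Propagation after the edit:
  south.txt feeds no computation that the output demands — nothing is marked dirty and nothing runs.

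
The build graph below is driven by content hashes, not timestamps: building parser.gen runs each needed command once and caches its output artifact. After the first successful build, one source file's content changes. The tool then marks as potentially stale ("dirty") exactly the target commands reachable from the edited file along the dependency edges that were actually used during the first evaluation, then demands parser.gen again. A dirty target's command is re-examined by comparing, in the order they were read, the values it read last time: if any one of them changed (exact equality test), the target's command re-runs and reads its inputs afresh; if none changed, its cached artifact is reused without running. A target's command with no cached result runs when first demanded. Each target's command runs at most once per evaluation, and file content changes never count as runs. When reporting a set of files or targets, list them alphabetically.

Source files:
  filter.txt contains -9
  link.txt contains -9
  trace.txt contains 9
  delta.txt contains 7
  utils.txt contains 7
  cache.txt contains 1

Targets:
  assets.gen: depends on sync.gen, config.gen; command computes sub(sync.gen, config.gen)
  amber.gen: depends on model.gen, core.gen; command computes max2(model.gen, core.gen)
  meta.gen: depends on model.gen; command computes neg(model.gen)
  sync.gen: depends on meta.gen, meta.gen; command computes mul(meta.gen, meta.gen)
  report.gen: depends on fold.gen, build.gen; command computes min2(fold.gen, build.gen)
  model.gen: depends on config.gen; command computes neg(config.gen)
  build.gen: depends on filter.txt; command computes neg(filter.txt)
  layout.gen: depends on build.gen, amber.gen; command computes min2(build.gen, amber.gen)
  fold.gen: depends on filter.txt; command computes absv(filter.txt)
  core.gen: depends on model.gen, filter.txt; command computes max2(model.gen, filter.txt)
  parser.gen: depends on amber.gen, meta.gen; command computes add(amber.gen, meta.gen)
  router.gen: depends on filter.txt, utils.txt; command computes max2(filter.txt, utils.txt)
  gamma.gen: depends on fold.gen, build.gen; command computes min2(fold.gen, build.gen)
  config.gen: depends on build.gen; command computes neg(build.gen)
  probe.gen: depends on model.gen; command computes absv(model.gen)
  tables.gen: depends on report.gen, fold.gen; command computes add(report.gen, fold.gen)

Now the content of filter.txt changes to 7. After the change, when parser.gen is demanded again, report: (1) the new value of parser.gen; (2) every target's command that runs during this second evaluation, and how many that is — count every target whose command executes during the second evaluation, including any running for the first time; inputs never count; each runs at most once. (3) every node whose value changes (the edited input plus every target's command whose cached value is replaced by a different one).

parser.gen now evaluates to 14.
Run set: amber.gen, build.gen, config.gen, core.gen, meta.gen, model.gen, parser.gen (7 run).
Changed values: amber.gen, build.gen, config.gen, core.gen, filter.txt, meta.gen, model.gen, parser.gen.

Initial pass — values computed on the first demand:
  build.gen = neg(-9) = 9
  config.gen = neg(9) = -9
  model.gen = neg(-9) = 9
  core.gen = max2(9, -9) = 9
  amber.gen = max2(9, 9) = 9
  meta.gen = neg(9) = -9
  parser.gen = add(9, -9) = 0

Second demand — change propagation:
  build.gen: re-runs because filter.txt -9->7; new result -7.
  config.gen: re-runs because build.gen 9->-7; new result 7.
  model.gen: re-runs because config.gen -9->7; new result -7.
  core.gen: re-runs because model.gen 9->-7; filter.txt -9->7; new result 7.
  amber.gen: re-runs because model.gen 9->-7; core.gen 9->7; new result 7.
  meta.gen: re-runs because model.gen 9->-7; new result 7.
  parser.gen: re-runs because amber.gen 9->7; meta.gen -9->7; new result 14.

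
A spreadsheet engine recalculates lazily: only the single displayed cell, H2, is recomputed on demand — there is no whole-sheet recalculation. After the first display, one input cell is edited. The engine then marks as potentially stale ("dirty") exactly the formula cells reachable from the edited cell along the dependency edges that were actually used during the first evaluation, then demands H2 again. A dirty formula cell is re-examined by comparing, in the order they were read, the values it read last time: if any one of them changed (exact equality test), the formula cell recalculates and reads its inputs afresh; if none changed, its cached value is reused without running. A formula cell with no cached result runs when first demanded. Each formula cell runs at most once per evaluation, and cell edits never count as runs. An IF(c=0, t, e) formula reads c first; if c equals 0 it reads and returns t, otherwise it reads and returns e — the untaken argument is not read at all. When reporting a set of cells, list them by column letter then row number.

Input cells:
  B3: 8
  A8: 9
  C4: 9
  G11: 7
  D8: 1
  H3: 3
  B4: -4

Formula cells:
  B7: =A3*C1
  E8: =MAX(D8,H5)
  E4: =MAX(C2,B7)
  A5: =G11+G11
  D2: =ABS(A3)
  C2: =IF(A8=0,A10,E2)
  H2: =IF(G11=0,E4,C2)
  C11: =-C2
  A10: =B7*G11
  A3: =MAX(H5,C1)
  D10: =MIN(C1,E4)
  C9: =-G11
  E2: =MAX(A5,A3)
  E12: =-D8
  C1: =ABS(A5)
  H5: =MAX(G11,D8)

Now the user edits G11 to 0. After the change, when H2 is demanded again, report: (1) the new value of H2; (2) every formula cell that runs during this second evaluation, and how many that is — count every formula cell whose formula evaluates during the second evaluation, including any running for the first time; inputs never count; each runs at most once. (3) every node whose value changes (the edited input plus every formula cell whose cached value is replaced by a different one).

New value of H2: 1.
Formula cells that run: A3, A5, B7, C1, C2, E2, E4, H2, H5 — 9 in total.
Values that change: A3, A5, C1, C2, E2, G11, H2, H5.
Key observation: a condition flipped, so demand reaches new nodes — B7, E4 run for the first time.

First evaluation (everything demanded from the output):
  A5 = 7 + 7 = 14
  C1 = ABS(14) = 14
  H5 = MAX(7, 1) = 7
  A3 = MAX(7, 14) = 14
  E2 = MAX(14, 14) = 14
  C2 = IF(A8=0: A8=9 -> else branch E2) = 14
  H2 = IF(G11=0: G11=7 -> else branch C2) = 14

Propagation after the edit:
  A5: runs — G11 7->0; G11 7->0; result 0.
  C1: runs — A5 14->0; result 0.
  H5: runs — G11 7->0; result 1.
  A3: runs — H5 7->1; C1 14->0; result 1.
  B7: demanded for the first time — runs, produces 0.
  E2: runs — A5 14->0; A3 14->1; result 1.
  C2: runs — E2 14->1; result 1.
  E4: demanded for the first time — runs, produces 1.
  H2: runs — G11 7->0; C2 14->1; result 1.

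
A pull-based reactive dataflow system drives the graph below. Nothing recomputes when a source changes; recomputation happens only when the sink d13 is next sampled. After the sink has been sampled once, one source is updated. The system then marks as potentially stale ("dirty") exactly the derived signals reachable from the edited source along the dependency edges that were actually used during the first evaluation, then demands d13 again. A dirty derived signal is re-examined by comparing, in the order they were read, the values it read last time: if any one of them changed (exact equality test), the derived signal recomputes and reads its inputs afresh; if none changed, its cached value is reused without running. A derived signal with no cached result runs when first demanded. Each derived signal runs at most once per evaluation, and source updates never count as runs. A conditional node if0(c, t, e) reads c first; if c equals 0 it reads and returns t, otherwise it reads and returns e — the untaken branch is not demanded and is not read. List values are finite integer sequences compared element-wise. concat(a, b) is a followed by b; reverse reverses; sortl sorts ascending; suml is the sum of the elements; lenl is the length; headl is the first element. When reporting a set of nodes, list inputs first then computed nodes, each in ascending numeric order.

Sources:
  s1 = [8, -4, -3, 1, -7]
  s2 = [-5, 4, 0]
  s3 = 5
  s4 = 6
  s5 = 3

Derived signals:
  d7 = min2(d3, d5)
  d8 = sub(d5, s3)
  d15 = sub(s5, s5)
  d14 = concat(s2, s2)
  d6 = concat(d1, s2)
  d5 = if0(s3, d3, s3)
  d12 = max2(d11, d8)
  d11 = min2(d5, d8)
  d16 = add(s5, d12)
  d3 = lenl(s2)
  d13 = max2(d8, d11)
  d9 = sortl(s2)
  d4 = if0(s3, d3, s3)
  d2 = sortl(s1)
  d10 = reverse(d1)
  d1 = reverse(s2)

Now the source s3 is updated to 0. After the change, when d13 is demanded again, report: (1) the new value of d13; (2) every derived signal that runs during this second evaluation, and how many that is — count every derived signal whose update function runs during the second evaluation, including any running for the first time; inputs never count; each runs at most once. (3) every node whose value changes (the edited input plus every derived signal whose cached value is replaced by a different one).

First evaluation (everything demanded from the output):
  d5 = if0(s3=5 -> else branch s3) = 5
  d8 = sub(5, 5) = 0
  d11 = min2(5, 0) = 0
  d13 = max2(0, 0) = 0

Propagation after the edit:
  d3: demanded for the first time — runs, produces 3.
  d5: runs — s3 5->0; s3 5->0; result 3.
  d8: runs — d5 5->3; s3 5->0; result 3.
  d11: runs — d5 5->3; d8 0->3; result 3.
  d13: runs — d8 0->3; d11 0->3; result 3.

Key observation: a condition flipped, so demand reaches new nodes — d3 runs for the first time.

New value of d13: 3.
Derived signals that run: d3, d5, d8, d11, d13 — 5 in total.
Values that change: s3, d5, d8, d11, d13.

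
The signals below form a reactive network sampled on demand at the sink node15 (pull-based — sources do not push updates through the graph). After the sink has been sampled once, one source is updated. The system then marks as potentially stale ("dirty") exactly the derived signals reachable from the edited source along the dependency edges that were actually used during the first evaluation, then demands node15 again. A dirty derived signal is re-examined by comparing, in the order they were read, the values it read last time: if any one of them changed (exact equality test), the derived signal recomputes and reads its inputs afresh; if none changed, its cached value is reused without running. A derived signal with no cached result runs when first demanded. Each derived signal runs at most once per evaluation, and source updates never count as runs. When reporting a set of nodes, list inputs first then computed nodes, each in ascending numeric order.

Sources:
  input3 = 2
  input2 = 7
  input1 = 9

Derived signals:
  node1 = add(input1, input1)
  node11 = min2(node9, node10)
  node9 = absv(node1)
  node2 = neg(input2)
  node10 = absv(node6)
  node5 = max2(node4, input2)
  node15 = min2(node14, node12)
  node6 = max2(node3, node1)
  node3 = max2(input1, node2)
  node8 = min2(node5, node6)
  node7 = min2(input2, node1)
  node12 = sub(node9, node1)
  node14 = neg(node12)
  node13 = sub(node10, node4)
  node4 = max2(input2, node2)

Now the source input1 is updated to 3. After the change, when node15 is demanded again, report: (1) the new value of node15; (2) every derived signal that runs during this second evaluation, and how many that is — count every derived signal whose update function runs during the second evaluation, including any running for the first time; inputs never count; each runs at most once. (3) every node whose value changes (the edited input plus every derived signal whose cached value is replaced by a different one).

node15 now evaluates to 0.
Run set: node1, node9, node12 (3 run).
Changed values: input1, node1, node9.
The important point: node12 recomputes to an identical value, and the output ends up unchanged.

Initial pass — values computed on the first demand:
  node1 = add(9, 9) = 18
  node9 = absv(18) = 18
  node12 = sub(18, 18) = 0
  node14 = neg(0) = 0
  node15 = min2(0, 0) = 0

Second demand — change propagation:
  node1: re-runs because input1 9->3; input1 9->3; new result 6.
  node9: re-runs because node1 18->6; new result 6.
  node12: re-runs because node9 18->6; node1 18->6; new result 0 (unchanged).
  node14: re-examined; everything it read last time is the same (node12 unchanged) — cache 0 kept, no run.
  node15: re-examined; everything it read last time is the same (node14 unchanged, node12 unchanged) — cache 0 kept, no run.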